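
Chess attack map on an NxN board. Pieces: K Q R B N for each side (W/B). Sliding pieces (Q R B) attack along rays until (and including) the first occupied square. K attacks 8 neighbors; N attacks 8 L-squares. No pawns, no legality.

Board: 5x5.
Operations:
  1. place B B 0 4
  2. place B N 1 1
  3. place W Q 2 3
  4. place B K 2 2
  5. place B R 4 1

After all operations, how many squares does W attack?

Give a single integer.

Answer: 12

Derivation:
Op 1: place BB@(0,4)
Op 2: place BN@(1,1)
Op 3: place WQ@(2,3)
Op 4: place BK@(2,2)
Op 5: place BR@(4,1)
Per-piece attacks for W:
  WQ@(2,3): attacks (2,4) (2,2) (3,3) (4,3) (1,3) (0,3) (3,4) (3,2) (4,1) (1,4) (1,2) (0,1) [ray(0,-1) blocked at (2,2); ray(1,-1) blocked at (4,1)]
Union (12 distinct): (0,1) (0,3) (1,2) (1,3) (1,4) (2,2) (2,4) (3,2) (3,3) (3,4) (4,1) (4,3)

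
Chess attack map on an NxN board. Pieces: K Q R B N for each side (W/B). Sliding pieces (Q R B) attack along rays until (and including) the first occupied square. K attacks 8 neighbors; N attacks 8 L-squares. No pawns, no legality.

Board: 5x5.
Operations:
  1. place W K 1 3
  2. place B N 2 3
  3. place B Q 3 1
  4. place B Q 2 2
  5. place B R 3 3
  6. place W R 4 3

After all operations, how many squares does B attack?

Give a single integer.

Answer: 21

Derivation:
Op 1: place WK@(1,3)
Op 2: place BN@(2,3)
Op 3: place BQ@(3,1)
Op 4: place BQ@(2,2)
Op 5: place BR@(3,3)
Op 6: place WR@(4,3)
Per-piece attacks for B:
  BQ@(2,2): attacks (2,3) (2,1) (2,0) (3,2) (4,2) (1,2) (0,2) (3,3) (3,1) (1,3) (1,1) (0,0) [ray(0,1) blocked at (2,3); ray(1,1) blocked at (3,3); ray(1,-1) blocked at (3,1); ray(-1,1) blocked at (1,3)]
  BN@(2,3): attacks (4,4) (0,4) (3,1) (4,2) (1,1) (0,2)
  BQ@(3,1): attacks (3,2) (3,3) (3,0) (4,1) (2,1) (1,1) (0,1) (4,2) (4,0) (2,2) (2,0) [ray(0,1) blocked at (3,3); ray(-1,1) blocked at (2,2)]
  BR@(3,3): attacks (3,4) (3,2) (3,1) (4,3) (2,3) [ray(0,-1) blocked at (3,1); ray(1,0) blocked at (4,3); ray(-1,0) blocked at (2,3)]
Union (21 distinct): (0,0) (0,1) (0,2) (0,4) (1,1) (1,2) (1,3) (2,0) (2,1) (2,2) (2,3) (3,0) (3,1) (3,2) (3,3) (3,4) (4,0) (4,1) (4,2) (4,3) (4,4)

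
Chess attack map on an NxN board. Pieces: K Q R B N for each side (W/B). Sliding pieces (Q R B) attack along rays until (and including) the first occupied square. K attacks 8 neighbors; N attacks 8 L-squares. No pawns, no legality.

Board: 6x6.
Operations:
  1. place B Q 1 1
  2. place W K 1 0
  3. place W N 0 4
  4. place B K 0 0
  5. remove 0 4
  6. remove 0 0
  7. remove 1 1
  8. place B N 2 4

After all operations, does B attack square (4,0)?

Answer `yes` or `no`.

Op 1: place BQ@(1,1)
Op 2: place WK@(1,0)
Op 3: place WN@(0,4)
Op 4: place BK@(0,0)
Op 5: remove (0,4)
Op 6: remove (0,0)
Op 7: remove (1,1)
Op 8: place BN@(2,4)
Per-piece attacks for B:
  BN@(2,4): attacks (4,5) (0,5) (3,2) (4,3) (1,2) (0,3)
B attacks (4,0): no

Answer: no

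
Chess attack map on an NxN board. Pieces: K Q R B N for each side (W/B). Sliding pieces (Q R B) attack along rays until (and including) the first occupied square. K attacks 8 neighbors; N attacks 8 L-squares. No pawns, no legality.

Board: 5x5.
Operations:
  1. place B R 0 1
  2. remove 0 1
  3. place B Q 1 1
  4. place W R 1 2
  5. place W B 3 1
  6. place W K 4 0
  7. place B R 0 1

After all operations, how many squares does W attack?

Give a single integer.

Op 1: place BR@(0,1)
Op 2: remove (0,1)
Op 3: place BQ@(1,1)
Op 4: place WR@(1,2)
Op 5: place WB@(3,1)
Op 6: place WK@(4,0)
Op 7: place BR@(0,1)
Per-piece attacks for W:
  WR@(1,2): attacks (1,3) (1,4) (1,1) (2,2) (3,2) (4,2) (0,2) [ray(0,-1) blocked at (1,1)]
  WB@(3,1): attacks (4,2) (4,0) (2,2) (1,3) (0,4) (2,0) [ray(1,-1) blocked at (4,0)]
  WK@(4,0): attacks (4,1) (3,0) (3,1)
Union (13 distinct): (0,2) (0,4) (1,1) (1,3) (1,4) (2,0) (2,2) (3,0) (3,1) (3,2) (4,0) (4,1) (4,2)

Answer: 13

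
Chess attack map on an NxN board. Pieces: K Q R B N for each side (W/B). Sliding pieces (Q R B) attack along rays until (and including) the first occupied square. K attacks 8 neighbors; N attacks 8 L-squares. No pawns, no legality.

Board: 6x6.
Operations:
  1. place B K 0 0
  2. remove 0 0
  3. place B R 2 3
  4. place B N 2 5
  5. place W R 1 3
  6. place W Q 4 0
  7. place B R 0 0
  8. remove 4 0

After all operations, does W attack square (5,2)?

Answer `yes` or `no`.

Op 1: place BK@(0,0)
Op 2: remove (0,0)
Op 3: place BR@(2,3)
Op 4: place BN@(2,5)
Op 5: place WR@(1,3)
Op 6: place WQ@(4,0)
Op 7: place BR@(0,0)
Op 8: remove (4,0)
Per-piece attacks for W:
  WR@(1,3): attacks (1,4) (1,5) (1,2) (1,1) (1,0) (2,3) (0,3) [ray(1,0) blocked at (2,3)]
W attacks (5,2): no

Answer: no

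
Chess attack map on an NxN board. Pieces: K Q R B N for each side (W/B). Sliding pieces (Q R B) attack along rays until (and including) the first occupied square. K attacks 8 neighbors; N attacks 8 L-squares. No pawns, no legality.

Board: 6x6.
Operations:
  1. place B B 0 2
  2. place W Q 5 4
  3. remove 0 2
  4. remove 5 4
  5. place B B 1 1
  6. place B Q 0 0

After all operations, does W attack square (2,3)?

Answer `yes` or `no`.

Op 1: place BB@(0,2)
Op 2: place WQ@(5,4)
Op 3: remove (0,2)
Op 4: remove (5,4)
Op 5: place BB@(1,1)
Op 6: place BQ@(0,0)
Per-piece attacks for W:
W attacks (2,3): no

Answer: no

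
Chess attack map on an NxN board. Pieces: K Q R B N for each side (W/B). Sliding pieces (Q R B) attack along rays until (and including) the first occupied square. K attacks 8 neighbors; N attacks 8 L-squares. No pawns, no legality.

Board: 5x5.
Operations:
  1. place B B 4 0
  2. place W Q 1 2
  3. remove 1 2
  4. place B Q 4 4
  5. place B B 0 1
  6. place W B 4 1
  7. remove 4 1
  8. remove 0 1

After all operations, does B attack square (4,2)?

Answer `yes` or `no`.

Op 1: place BB@(4,0)
Op 2: place WQ@(1,2)
Op 3: remove (1,2)
Op 4: place BQ@(4,4)
Op 5: place BB@(0,1)
Op 6: place WB@(4,1)
Op 7: remove (4,1)
Op 8: remove (0,1)
Per-piece attacks for B:
  BB@(4,0): attacks (3,1) (2,2) (1,3) (0,4)
  BQ@(4,4): attacks (4,3) (4,2) (4,1) (4,0) (3,4) (2,4) (1,4) (0,4) (3,3) (2,2) (1,1) (0,0) [ray(0,-1) blocked at (4,0)]
B attacks (4,2): yes

Answer: yes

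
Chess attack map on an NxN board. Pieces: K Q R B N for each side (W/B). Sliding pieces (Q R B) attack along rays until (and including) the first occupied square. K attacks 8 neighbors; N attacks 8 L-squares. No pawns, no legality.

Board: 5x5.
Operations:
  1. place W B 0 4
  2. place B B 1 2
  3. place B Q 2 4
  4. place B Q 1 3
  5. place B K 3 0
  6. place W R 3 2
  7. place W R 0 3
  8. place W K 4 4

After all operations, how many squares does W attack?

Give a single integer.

Op 1: place WB@(0,4)
Op 2: place BB@(1,2)
Op 3: place BQ@(2,4)
Op 4: place BQ@(1,3)
Op 5: place BK@(3,0)
Op 6: place WR@(3,2)
Op 7: place WR@(0,3)
Op 8: place WK@(4,4)
Per-piece attacks for W:
  WR@(0,3): attacks (0,4) (0,2) (0,1) (0,0) (1,3) [ray(0,1) blocked at (0,4); ray(1,0) blocked at (1,3)]
  WB@(0,4): attacks (1,3) [ray(1,-1) blocked at (1,3)]
  WR@(3,2): attacks (3,3) (3,4) (3,1) (3,0) (4,2) (2,2) (1,2) [ray(0,-1) blocked at (3,0); ray(-1,0) blocked at (1,2)]
  WK@(4,4): attacks (4,3) (3,4) (3,3)
Union (13 distinct): (0,0) (0,1) (0,2) (0,4) (1,2) (1,3) (2,2) (3,0) (3,1) (3,3) (3,4) (4,2) (4,3)

Answer: 13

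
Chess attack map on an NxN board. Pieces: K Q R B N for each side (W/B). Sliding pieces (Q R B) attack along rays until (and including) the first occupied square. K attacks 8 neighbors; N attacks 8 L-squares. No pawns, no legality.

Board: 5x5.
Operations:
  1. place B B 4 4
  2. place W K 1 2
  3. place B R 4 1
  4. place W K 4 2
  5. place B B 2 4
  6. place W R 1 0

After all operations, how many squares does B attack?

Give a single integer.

Answer: 11

Derivation:
Op 1: place BB@(4,4)
Op 2: place WK@(1,2)
Op 3: place BR@(4,1)
Op 4: place WK@(4,2)
Op 5: place BB@(2,4)
Op 6: place WR@(1,0)
Per-piece attacks for B:
  BB@(2,4): attacks (3,3) (4,2) (1,3) (0,2) [ray(1,-1) blocked at (4,2)]
  BR@(4,1): attacks (4,2) (4,0) (3,1) (2,1) (1,1) (0,1) [ray(0,1) blocked at (4,2)]
  BB@(4,4): attacks (3,3) (2,2) (1,1) (0,0)
Union (11 distinct): (0,0) (0,1) (0,2) (1,1) (1,3) (2,1) (2,2) (3,1) (3,3) (4,0) (4,2)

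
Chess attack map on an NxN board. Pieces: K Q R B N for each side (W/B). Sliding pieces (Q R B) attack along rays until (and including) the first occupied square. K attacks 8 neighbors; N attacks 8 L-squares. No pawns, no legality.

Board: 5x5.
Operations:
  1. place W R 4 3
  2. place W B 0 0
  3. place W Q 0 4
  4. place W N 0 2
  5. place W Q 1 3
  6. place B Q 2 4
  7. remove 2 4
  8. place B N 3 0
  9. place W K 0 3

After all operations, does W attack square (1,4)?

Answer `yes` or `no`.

Answer: yes

Derivation:
Op 1: place WR@(4,3)
Op 2: place WB@(0,0)
Op 3: place WQ@(0,4)
Op 4: place WN@(0,2)
Op 5: place WQ@(1,3)
Op 6: place BQ@(2,4)
Op 7: remove (2,4)
Op 8: place BN@(3,0)
Op 9: place WK@(0,3)
Per-piece attacks for W:
  WB@(0,0): attacks (1,1) (2,2) (3,3) (4,4)
  WN@(0,2): attacks (1,4) (2,3) (1,0) (2,1)
  WK@(0,3): attacks (0,4) (0,2) (1,3) (1,4) (1,2)
  WQ@(0,4): attacks (0,3) (1,4) (2,4) (3,4) (4,4) (1,3) [ray(0,-1) blocked at (0,3); ray(1,-1) blocked at (1,3)]
  WQ@(1,3): attacks (1,4) (1,2) (1,1) (1,0) (2,3) (3,3) (4,3) (0,3) (2,4) (2,2) (3,1) (4,0) (0,4) (0,2) [ray(1,0) blocked at (4,3); ray(-1,0) blocked at (0,3); ray(-1,1) blocked at (0,4); ray(-1,-1) blocked at (0,2)]
  WR@(4,3): attacks (4,4) (4,2) (4,1) (4,0) (3,3) (2,3) (1,3) [ray(-1,0) blocked at (1,3)]
W attacks (1,4): yes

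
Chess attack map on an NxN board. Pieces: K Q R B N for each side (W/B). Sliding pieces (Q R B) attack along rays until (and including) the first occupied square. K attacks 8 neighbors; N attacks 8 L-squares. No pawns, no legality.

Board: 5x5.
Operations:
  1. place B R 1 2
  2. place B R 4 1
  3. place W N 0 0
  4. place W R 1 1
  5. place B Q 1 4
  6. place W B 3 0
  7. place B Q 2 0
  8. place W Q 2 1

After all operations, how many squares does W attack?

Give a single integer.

Op 1: place BR@(1,2)
Op 2: place BR@(4,1)
Op 3: place WN@(0,0)
Op 4: place WR@(1,1)
Op 5: place BQ@(1,4)
Op 6: place WB@(3,0)
Op 7: place BQ@(2,0)
Op 8: place WQ@(2,1)
Per-piece attacks for W:
  WN@(0,0): attacks (1,2) (2,1)
  WR@(1,1): attacks (1,2) (1,0) (2,1) (0,1) [ray(0,1) blocked at (1,2); ray(1,0) blocked at (2,1)]
  WQ@(2,1): attacks (2,2) (2,3) (2,4) (2,0) (3,1) (4,1) (1,1) (3,2) (4,3) (3,0) (1,2) (1,0) [ray(0,-1) blocked at (2,0); ray(1,0) blocked at (4,1); ray(-1,0) blocked at (1,1); ray(1,-1) blocked at (3,0); ray(-1,1) blocked at (1,2)]
  WB@(3,0): attacks (4,1) (2,1) [ray(1,1) blocked at (4,1); ray(-1,1) blocked at (2,1)]
Union (14 distinct): (0,1) (1,0) (1,1) (1,2) (2,0) (2,1) (2,2) (2,3) (2,4) (3,0) (3,1) (3,2) (4,1) (4,3)

Answer: 14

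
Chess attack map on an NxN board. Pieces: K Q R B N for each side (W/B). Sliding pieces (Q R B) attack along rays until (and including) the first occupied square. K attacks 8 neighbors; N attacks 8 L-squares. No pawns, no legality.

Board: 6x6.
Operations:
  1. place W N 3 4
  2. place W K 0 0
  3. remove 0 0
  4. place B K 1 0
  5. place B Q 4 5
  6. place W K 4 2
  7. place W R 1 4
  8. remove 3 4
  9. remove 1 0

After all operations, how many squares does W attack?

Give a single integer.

Answer: 18

Derivation:
Op 1: place WN@(3,4)
Op 2: place WK@(0,0)
Op 3: remove (0,0)
Op 4: place BK@(1,0)
Op 5: place BQ@(4,5)
Op 6: place WK@(4,2)
Op 7: place WR@(1,4)
Op 8: remove (3,4)
Op 9: remove (1,0)
Per-piece attacks for W:
  WR@(1,4): attacks (1,5) (1,3) (1,2) (1,1) (1,0) (2,4) (3,4) (4,4) (5,4) (0,4)
  WK@(4,2): attacks (4,3) (4,1) (5,2) (3,2) (5,3) (5,1) (3,3) (3,1)
Union (18 distinct): (0,4) (1,0) (1,1) (1,2) (1,3) (1,5) (2,4) (3,1) (3,2) (3,3) (3,4) (4,1) (4,3) (4,4) (5,1) (5,2) (5,3) (5,4)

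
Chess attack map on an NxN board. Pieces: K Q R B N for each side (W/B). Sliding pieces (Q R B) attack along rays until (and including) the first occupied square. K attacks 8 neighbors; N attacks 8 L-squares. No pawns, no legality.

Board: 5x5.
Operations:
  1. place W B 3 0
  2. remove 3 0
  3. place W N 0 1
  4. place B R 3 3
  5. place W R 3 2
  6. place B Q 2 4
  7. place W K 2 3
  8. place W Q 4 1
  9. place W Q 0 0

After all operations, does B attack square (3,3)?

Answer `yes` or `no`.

Answer: yes

Derivation:
Op 1: place WB@(3,0)
Op 2: remove (3,0)
Op 3: place WN@(0,1)
Op 4: place BR@(3,3)
Op 5: place WR@(3,2)
Op 6: place BQ@(2,4)
Op 7: place WK@(2,3)
Op 8: place WQ@(4,1)
Op 9: place WQ@(0,0)
Per-piece attacks for B:
  BQ@(2,4): attacks (2,3) (3,4) (4,4) (1,4) (0,4) (3,3) (1,3) (0,2) [ray(0,-1) blocked at (2,3); ray(1,-1) blocked at (3,3)]
  BR@(3,3): attacks (3,4) (3,2) (4,3) (2,3) [ray(0,-1) blocked at (3,2); ray(-1,0) blocked at (2,3)]
B attacks (3,3): yes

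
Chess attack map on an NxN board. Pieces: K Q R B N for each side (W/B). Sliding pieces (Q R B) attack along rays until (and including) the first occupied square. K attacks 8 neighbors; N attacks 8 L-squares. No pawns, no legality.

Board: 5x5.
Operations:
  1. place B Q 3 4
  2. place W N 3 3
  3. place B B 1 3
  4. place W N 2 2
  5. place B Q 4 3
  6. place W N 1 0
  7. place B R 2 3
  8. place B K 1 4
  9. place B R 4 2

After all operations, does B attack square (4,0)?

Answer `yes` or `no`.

Answer: yes

Derivation:
Op 1: place BQ@(3,4)
Op 2: place WN@(3,3)
Op 3: place BB@(1,3)
Op 4: place WN@(2,2)
Op 5: place BQ@(4,3)
Op 6: place WN@(1,0)
Op 7: place BR@(2,3)
Op 8: place BK@(1,4)
Op 9: place BR@(4,2)
Per-piece attacks for B:
  BB@(1,3): attacks (2,4) (2,2) (0,4) (0,2) [ray(1,-1) blocked at (2,2)]
  BK@(1,4): attacks (1,3) (2,4) (0,4) (2,3) (0,3)
  BR@(2,3): attacks (2,4) (2,2) (3,3) (1,3) [ray(0,-1) blocked at (2,2); ray(1,0) blocked at (3,3); ray(-1,0) blocked at (1,3)]
  BQ@(3,4): attacks (3,3) (4,4) (2,4) (1,4) (4,3) (2,3) [ray(0,-1) blocked at (3,3); ray(-1,0) blocked at (1,4); ray(1,-1) blocked at (4,3); ray(-1,-1) blocked at (2,3)]
  BR@(4,2): attacks (4,3) (4,1) (4,0) (3,2) (2,2) [ray(0,1) blocked at (4,3); ray(-1,0) blocked at (2,2)]
  BQ@(4,3): attacks (4,4) (4,2) (3,3) (3,4) (3,2) (2,1) (1,0) [ray(0,-1) blocked at (4,2); ray(-1,0) blocked at (3,3); ray(-1,1) blocked at (3,4); ray(-1,-1) blocked at (1,0)]
B attacks (4,0): yes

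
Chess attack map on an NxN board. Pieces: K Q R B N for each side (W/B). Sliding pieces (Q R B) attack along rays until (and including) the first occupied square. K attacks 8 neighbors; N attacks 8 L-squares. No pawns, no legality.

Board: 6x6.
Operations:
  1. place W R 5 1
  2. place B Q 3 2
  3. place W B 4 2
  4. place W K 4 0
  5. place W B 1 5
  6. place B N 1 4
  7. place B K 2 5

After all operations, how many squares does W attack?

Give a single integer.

Op 1: place WR@(5,1)
Op 2: place BQ@(3,2)
Op 3: place WB@(4,2)
Op 4: place WK@(4,0)
Op 5: place WB@(1,5)
Op 6: place BN@(1,4)
Op 7: place BK@(2,5)
Per-piece attacks for W:
  WB@(1,5): attacks (2,4) (3,3) (4,2) (0,4) [ray(1,-1) blocked at (4,2)]
  WK@(4,0): attacks (4,1) (5,0) (3,0) (5,1) (3,1)
  WB@(4,2): attacks (5,3) (5,1) (3,3) (2,4) (1,5) (3,1) (2,0) [ray(1,-1) blocked at (5,1); ray(-1,1) blocked at (1,5)]
  WR@(5,1): attacks (5,2) (5,3) (5,4) (5,5) (5,0) (4,1) (3,1) (2,1) (1,1) (0,1)
Union (18 distinct): (0,1) (0,4) (1,1) (1,5) (2,0) (2,1) (2,4) (3,0) (3,1) (3,3) (4,1) (4,2) (5,0) (5,1) (5,2) (5,3) (5,4) (5,5)

Answer: 18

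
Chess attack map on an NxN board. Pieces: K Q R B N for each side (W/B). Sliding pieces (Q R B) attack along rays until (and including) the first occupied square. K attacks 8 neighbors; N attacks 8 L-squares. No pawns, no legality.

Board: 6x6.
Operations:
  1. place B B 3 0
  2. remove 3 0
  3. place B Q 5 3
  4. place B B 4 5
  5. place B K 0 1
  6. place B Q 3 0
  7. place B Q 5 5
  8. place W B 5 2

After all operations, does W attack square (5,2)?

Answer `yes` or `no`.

Op 1: place BB@(3,0)
Op 2: remove (3,0)
Op 3: place BQ@(5,3)
Op 4: place BB@(4,5)
Op 5: place BK@(0,1)
Op 6: place BQ@(3,0)
Op 7: place BQ@(5,5)
Op 8: place WB@(5,2)
Per-piece attacks for W:
  WB@(5,2): attacks (4,3) (3,4) (2,5) (4,1) (3,0) [ray(-1,-1) blocked at (3,0)]
W attacks (5,2): no

Answer: no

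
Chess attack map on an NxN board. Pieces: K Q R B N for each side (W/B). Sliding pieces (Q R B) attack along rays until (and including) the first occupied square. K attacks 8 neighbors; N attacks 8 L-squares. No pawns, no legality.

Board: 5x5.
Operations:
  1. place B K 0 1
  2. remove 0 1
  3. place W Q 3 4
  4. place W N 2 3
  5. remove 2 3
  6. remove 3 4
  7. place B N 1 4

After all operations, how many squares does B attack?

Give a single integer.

Op 1: place BK@(0,1)
Op 2: remove (0,1)
Op 3: place WQ@(3,4)
Op 4: place WN@(2,3)
Op 5: remove (2,3)
Op 6: remove (3,4)
Op 7: place BN@(1,4)
Per-piece attacks for B:
  BN@(1,4): attacks (2,2) (3,3) (0,2)
Union (3 distinct): (0,2) (2,2) (3,3)

Answer: 3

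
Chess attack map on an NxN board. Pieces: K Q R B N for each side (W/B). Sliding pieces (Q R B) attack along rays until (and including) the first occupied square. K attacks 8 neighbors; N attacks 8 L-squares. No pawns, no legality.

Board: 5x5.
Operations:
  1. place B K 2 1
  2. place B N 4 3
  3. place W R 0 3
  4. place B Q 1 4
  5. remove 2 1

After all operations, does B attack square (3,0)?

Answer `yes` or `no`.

Answer: no

Derivation:
Op 1: place BK@(2,1)
Op 2: place BN@(4,3)
Op 3: place WR@(0,3)
Op 4: place BQ@(1,4)
Op 5: remove (2,1)
Per-piece attacks for B:
  BQ@(1,4): attacks (1,3) (1,2) (1,1) (1,0) (2,4) (3,4) (4,4) (0,4) (2,3) (3,2) (4,1) (0,3) [ray(-1,-1) blocked at (0,3)]
  BN@(4,3): attacks (2,4) (3,1) (2,2)
B attacks (3,0): no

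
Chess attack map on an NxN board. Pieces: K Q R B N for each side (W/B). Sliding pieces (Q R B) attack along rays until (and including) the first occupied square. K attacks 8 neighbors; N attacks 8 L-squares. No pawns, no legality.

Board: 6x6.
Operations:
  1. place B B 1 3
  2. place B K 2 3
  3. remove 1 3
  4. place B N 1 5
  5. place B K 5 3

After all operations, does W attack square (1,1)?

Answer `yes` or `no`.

Op 1: place BB@(1,3)
Op 2: place BK@(2,3)
Op 3: remove (1,3)
Op 4: place BN@(1,5)
Op 5: place BK@(5,3)
Per-piece attacks for W:
W attacks (1,1): no

Answer: no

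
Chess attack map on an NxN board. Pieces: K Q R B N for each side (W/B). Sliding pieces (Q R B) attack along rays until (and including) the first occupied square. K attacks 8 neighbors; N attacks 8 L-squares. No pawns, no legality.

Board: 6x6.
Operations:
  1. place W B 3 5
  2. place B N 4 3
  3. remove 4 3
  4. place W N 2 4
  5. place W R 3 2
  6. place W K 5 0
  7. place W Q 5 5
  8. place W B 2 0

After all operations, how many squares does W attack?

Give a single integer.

Op 1: place WB@(3,5)
Op 2: place BN@(4,3)
Op 3: remove (4,3)
Op 4: place WN@(2,4)
Op 5: place WR@(3,2)
Op 6: place WK@(5,0)
Op 7: place WQ@(5,5)
Op 8: place WB@(2,0)
Per-piece attacks for W:
  WB@(2,0): attacks (3,1) (4,2) (5,3) (1,1) (0,2)
  WN@(2,4): attacks (4,5) (0,5) (3,2) (4,3) (1,2) (0,3)
  WR@(3,2): attacks (3,3) (3,4) (3,5) (3,1) (3,0) (4,2) (5,2) (2,2) (1,2) (0,2) [ray(0,1) blocked at (3,5)]
  WB@(3,5): attacks (4,4) (5,3) (2,4) [ray(-1,-1) blocked at (2,4)]
  WK@(5,0): attacks (5,1) (4,0) (4,1)
  WQ@(5,5): attacks (5,4) (5,3) (5,2) (5,1) (5,0) (4,5) (3,5) (4,4) (3,3) (2,2) (1,1) (0,0) [ray(0,-1) blocked at (5,0); ray(-1,0) blocked at (3,5)]
Union (25 distinct): (0,0) (0,2) (0,3) (0,5) (1,1) (1,2) (2,2) (2,4) (3,0) (3,1) (3,2) (3,3) (3,4) (3,5) (4,0) (4,1) (4,2) (4,3) (4,4) (4,5) (5,0) (5,1) (5,2) (5,3) (5,4)

Answer: 25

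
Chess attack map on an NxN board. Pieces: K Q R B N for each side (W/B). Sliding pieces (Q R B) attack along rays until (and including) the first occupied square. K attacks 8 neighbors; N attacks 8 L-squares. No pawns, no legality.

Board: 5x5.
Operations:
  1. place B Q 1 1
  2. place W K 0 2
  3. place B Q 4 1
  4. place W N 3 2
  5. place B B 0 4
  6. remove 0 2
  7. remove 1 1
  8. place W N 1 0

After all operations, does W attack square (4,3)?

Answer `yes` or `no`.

Answer: no

Derivation:
Op 1: place BQ@(1,1)
Op 2: place WK@(0,2)
Op 3: place BQ@(4,1)
Op 4: place WN@(3,2)
Op 5: place BB@(0,4)
Op 6: remove (0,2)
Op 7: remove (1,1)
Op 8: place WN@(1,0)
Per-piece attacks for W:
  WN@(1,0): attacks (2,2) (3,1) (0,2)
  WN@(3,2): attacks (4,4) (2,4) (1,3) (4,0) (2,0) (1,1)
W attacks (4,3): no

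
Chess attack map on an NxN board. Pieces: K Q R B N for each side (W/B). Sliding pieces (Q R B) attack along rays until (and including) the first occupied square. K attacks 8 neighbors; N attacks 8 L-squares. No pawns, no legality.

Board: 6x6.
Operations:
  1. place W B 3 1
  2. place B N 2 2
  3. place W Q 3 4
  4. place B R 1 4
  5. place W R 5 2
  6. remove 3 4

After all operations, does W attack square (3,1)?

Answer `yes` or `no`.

Op 1: place WB@(3,1)
Op 2: place BN@(2,2)
Op 3: place WQ@(3,4)
Op 4: place BR@(1,4)
Op 5: place WR@(5,2)
Op 6: remove (3,4)
Per-piece attacks for W:
  WB@(3,1): attacks (4,2) (5,3) (4,0) (2,2) (2,0) [ray(-1,1) blocked at (2,2)]
  WR@(5,2): attacks (5,3) (5,4) (5,5) (5,1) (5,0) (4,2) (3,2) (2,2) [ray(-1,0) blocked at (2,2)]
W attacks (3,1): no

Answer: no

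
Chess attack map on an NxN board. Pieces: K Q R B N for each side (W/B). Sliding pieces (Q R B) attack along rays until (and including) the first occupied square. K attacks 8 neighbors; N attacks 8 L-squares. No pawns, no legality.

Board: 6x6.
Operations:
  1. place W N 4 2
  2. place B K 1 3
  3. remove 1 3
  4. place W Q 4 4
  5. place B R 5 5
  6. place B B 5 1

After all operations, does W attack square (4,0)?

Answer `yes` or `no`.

Op 1: place WN@(4,2)
Op 2: place BK@(1,3)
Op 3: remove (1,3)
Op 4: place WQ@(4,4)
Op 5: place BR@(5,5)
Op 6: place BB@(5,1)
Per-piece attacks for W:
  WN@(4,2): attacks (5,4) (3,4) (2,3) (5,0) (3,0) (2,1)
  WQ@(4,4): attacks (4,5) (4,3) (4,2) (5,4) (3,4) (2,4) (1,4) (0,4) (5,5) (5,3) (3,5) (3,3) (2,2) (1,1) (0,0) [ray(0,-1) blocked at (4,2); ray(1,1) blocked at (5,5)]
W attacks (4,0): no

Answer: no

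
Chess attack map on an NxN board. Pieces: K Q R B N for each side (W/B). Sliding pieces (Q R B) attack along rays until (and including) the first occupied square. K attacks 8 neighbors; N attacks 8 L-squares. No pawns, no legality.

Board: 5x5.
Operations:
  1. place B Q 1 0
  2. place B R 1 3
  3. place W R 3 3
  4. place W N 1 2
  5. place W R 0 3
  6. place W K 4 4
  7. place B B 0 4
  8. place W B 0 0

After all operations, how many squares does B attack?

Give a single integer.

Op 1: place BQ@(1,0)
Op 2: place BR@(1,3)
Op 3: place WR@(3,3)
Op 4: place WN@(1,2)
Op 5: place WR@(0,3)
Op 6: place WK@(4,4)
Op 7: place BB@(0,4)
Op 8: place WB@(0,0)
Per-piece attacks for B:
  BB@(0,4): attacks (1,3) [ray(1,-1) blocked at (1,3)]
  BQ@(1,0): attacks (1,1) (1,2) (2,0) (3,0) (4,0) (0,0) (2,1) (3,2) (4,3) (0,1) [ray(0,1) blocked at (1,2); ray(-1,0) blocked at (0,0)]
  BR@(1,3): attacks (1,4) (1,2) (2,3) (3,3) (0,3) [ray(0,-1) blocked at (1,2); ray(1,0) blocked at (3,3); ray(-1,0) blocked at (0,3)]
Union (15 distinct): (0,0) (0,1) (0,3) (1,1) (1,2) (1,3) (1,4) (2,0) (2,1) (2,3) (3,0) (3,2) (3,3) (4,0) (4,3)

Answer: 15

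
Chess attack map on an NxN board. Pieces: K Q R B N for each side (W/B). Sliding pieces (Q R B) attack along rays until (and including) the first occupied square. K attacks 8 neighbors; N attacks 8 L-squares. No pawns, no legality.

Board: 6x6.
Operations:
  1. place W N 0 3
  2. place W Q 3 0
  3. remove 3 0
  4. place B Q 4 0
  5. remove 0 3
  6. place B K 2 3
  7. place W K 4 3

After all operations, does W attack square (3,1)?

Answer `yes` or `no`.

Answer: no

Derivation:
Op 1: place WN@(0,3)
Op 2: place WQ@(3,0)
Op 3: remove (3,0)
Op 4: place BQ@(4,0)
Op 5: remove (0,3)
Op 6: place BK@(2,3)
Op 7: place WK@(4,3)
Per-piece attacks for W:
  WK@(4,3): attacks (4,4) (4,2) (5,3) (3,3) (5,4) (5,2) (3,4) (3,2)
W attacks (3,1): no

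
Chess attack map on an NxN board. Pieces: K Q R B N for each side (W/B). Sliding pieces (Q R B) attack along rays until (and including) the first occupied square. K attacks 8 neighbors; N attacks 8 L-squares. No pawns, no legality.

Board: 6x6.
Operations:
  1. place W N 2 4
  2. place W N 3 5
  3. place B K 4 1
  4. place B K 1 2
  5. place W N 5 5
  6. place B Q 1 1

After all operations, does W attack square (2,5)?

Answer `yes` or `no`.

Op 1: place WN@(2,4)
Op 2: place WN@(3,5)
Op 3: place BK@(4,1)
Op 4: place BK@(1,2)
Op 5: place WN@(5,5)
Op 6: place BQ@(1,1)
Per-piece attacks for W:
  WN@(2,4): attacks (4,5) (0,5) (3,2) (4,3) (1,2) (0,3)
  WN@(3,5): attacks (4,3) (5,4) (2,3) (1,4)
  WN@(5,5): attacks (4,3) (3,4)
W attacks (2,5): no

Answer: no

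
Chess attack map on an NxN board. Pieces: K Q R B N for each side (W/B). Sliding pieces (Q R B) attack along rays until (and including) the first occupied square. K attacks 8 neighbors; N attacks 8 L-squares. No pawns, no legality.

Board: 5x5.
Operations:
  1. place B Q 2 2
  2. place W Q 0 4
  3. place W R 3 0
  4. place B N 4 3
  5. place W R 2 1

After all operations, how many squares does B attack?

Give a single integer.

Answer: 16

Derivation:
Op 1: place BQ@(2,2)
Op 2: place WQ@(0,4)
Op 3: place WR@(3,0)
Op 4: place BN@(4,3)
Op 5: place WR@(2,1)
Per-piece attacks for B:
  BQ@(2,2): attacks (2,3) (2,4) (2,1) (3,2) (4,2) (1,2) (0,2) (3,3) (4,4) (3,1) (4,0) (1,3) (0,4) (1,1) (0,0) [ray(0,-1) blocked at (2,1); ray(-1,1) blocked at (0,4)]
  BN@(4,3): attacks (2,4) (3,1) (2,2)
Union (16 distinct): (0,0) (0,2) (0,4) (1,1) (1,2) (1,3) (2,1) (2,2) (2,3) (2,4) (3,1) (3,2) (3,3) (4,0) (4,2) (4,4)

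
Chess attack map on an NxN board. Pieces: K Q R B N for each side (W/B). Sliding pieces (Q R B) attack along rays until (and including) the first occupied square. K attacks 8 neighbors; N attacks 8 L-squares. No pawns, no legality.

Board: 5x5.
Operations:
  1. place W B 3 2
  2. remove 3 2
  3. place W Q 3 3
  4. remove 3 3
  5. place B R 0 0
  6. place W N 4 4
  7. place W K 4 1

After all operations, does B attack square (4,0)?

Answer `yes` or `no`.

Answer: yes

Derivation:
Op 1: place WB@(3,2)
Op 2: remove (3,2)
Op 3: place WQ@(3,3)
Op 4: remove (3,3)
Op 5: place BR@(0,0)
Op 6: place WN@(4,4)
Op 7: place WK@(4,1)
Per-piece attacks for B:
  BR@(0,0): attacks (0,1) (0,2) (0,3) (0,4) (1,0) (2,0) (3,0) (4,0)
B attacks (4,0): yes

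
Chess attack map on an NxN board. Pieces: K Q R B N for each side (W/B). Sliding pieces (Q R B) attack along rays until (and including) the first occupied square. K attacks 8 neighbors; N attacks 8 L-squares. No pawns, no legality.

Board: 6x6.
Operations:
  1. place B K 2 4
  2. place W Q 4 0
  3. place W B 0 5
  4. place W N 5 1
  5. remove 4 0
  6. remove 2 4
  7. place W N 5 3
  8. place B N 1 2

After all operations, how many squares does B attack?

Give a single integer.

Answer: 6

Derivation:
Op 1: place BK@(2,4)
Op 2: place WQ@(4,0)
Op 3: place WB@(0,5)
Op 4: place WN@(5,1)
Op 5: remove (4,0)
Op 6: remove (2,4)
Op 7: place WN@(5,3)
Op 8: place BN@(1,2)
Per-piece attacks for B:
  BN@(1,2): attacks (2,4) (3,3) (0,4) (2,0) (3,1) (0,0)
Union (6 distinct): (0,0) (0,4) (2,0) (2,4) (3,1) (3,3)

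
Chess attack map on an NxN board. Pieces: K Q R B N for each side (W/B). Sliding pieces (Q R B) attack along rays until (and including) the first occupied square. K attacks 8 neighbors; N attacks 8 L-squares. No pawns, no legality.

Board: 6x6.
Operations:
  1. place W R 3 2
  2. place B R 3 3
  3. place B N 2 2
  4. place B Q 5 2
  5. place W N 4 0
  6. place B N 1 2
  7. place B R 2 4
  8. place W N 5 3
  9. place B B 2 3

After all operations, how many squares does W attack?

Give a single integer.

Answer: 11

Derivation:
Op 1: place WR@(3,2)
Op 2: place BR@(3,3)
Op 3: place BN@(2,2)
Op 4: place BQ@(5,2)
Op 5: place WN@(4,0)
Op 6: place BN@(1,2)
Op 7: place BR@(2,4)
Op 8: place WN@(5,3)
Op 9: place BB@(2,3)
Per-piece attacks for W:
  WR@(3,2): attacks (3,3) (3,1) (3,0) (4,2) (5,2) (2,2) [ray(0,1) blocked at (3,3); ray(1,0) blocked at (5,2); ray(-1,0) blocked at (2,2)]
  WN@(4,0): attacks (5,2) (3,2) (2,1)
  WN@(5,3): attacks (4,5) (3,4) (4,1) (3,2)
Union (11 distinct): (2,1) (2,2) (3,0) (3,1) (3,2) (3,3) (3,4) (4,1) (4,2) (4,5) (5,2)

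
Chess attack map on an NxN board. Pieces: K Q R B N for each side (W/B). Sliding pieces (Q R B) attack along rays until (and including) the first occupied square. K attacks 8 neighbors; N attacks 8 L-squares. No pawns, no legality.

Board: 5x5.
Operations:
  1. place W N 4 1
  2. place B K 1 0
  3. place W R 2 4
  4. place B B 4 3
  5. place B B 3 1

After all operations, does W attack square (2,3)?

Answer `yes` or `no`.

Answer: yes

Derivation:
Op 1: place WN@(4,1)
Op 2: place BK@(1,0)
Op 3: place WR@(2,4)
Op 4: place BB@(4,3)
Op 5: place BB@(3,1)
Per-piece attacks for W:
  WR@(2,4): attacks (2,3) (2,2) (2,1) (2,0) (3,4) (4,4) (1,4) (0,4)
  WN@(4,1): attacks (3,3) (2,2) (2,0)
W attacks (2,3): yes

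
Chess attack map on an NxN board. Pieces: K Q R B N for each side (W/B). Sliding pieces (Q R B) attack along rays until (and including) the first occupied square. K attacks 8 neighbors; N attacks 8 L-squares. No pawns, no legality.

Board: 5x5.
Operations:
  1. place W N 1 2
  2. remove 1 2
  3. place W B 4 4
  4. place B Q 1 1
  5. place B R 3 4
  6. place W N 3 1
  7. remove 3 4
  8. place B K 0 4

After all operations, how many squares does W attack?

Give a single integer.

Op 1: place WN@(1,2)
Op 2: remove (1,2)
Op 3: place WB@(4,4)
Op 4: place BQ@(1,1)
Op 5: place BR@(3,4)
Op 6: place WN@(3,1)
Op 7: remove (3,4)
Op 8: place BK@(0,4)
Per-piece attacks for W:
  WN@(3,1): attacks (4,3) (2,3) (1,2) (1,0)
  WB@(4,4): attacks (3,3) (2,2) (1,1) [ray(-1,-1) blocked at (1,1)]
Union (7 distinct): (1,0) (1,1) (1,2) (2,2) (2,3) (3,3) (4,3)

Answer: 7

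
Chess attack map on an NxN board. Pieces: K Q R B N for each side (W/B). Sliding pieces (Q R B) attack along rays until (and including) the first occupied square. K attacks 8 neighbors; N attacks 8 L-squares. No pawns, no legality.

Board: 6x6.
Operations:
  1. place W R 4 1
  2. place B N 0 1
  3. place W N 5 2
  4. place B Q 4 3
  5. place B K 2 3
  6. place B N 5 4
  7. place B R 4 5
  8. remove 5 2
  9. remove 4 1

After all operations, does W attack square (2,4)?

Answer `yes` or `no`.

Op 1: place WR@(4,1)
Op 2: place BN@(0,1)
Op 3: place WN@(5,2)
Op 4: place BQ@(4,3)
Op 5: place BK@(2,3)
Op 6: place BN@(5,4)
Op 7: place BR@(4,5)
Op 8: remove (5,2)
Op 9: remove (4,1)
Per-piece attacks for W:
W attacks (2,4): no

Answer: no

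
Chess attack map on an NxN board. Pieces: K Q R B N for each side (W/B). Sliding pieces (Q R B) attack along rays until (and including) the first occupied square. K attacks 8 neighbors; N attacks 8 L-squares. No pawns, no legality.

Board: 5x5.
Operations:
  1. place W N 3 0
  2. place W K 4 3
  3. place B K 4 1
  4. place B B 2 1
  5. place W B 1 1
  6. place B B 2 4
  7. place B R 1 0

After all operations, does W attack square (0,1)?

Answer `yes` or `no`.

Op 1: place WN@(3,0)
Op 2: place WK@(4,3)
Op 3: place BK@(4,1)
Op 4: place BB@(2,1)
Op 5: place WB@(1,1)
Op 6: place BB@(2,4)
Op 7: place BR@(1,0)
Per-piece attacks for W:
  WB@(1,1): attacks (2,2) (3,3) (4,4) (2,0) (0,2) (0,0)
  WN@(3,0): attacks (4,2) (2,2) (1,1)
  WK@(4,3): attacks (4,4) (4,2) (3,3) (3,4) (3,2)
W attacks (0,1): no

Answer: no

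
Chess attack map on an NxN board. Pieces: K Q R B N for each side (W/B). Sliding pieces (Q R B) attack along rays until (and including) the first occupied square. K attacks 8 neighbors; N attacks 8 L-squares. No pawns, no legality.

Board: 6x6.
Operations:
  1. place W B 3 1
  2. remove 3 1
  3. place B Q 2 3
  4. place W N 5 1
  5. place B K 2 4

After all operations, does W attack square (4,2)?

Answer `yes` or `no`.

Op 1: place WB@(3,1)
Op 2: remove (3,1)
Op 3: place BQ@(2,3)
Op 4: place WN@(5,1)
Op 5: place BK@(2,4)
Per-piece attacks for W:
  WN@(5,1): attacks (4,3) (3,2) (3,0)
W attacks (4,2): no

Answer: no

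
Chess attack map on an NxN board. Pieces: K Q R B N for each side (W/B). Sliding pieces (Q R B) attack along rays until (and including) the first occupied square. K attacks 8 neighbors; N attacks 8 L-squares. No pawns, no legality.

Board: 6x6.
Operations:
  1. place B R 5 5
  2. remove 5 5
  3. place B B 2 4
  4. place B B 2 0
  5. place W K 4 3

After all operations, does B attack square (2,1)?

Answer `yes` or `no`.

Answer: no

Derivation:
Op 1: place BR@(5,5)
Op 2: remove (5,5)
Op 3: place BB@(2,4)
Op 4: place BB@(2,0)
Op 5: place WK@(4,3)
Per-piece attacks for B:
  BB@(2,0): attacks (3,1) (4,2) (5,3) (1,1) (0,2)
  BB@(2,4): attacks (3,5) (3,3) (4,2) (5,1) (1,5) (1,3) (0,2)
B attacks (2,1): no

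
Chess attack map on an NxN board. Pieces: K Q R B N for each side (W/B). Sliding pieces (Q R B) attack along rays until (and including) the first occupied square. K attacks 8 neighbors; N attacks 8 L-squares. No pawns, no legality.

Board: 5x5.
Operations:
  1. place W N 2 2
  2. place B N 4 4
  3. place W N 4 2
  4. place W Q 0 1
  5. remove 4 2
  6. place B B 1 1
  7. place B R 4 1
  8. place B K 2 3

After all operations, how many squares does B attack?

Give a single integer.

Answer: 19

Derivation:
Op 1: place WN@(2,2)
Op 2: place BN@(4,4)
Op 3: place WN@(4,2)
Op 4: place WQ@(0,1)
Op 5: remove (4,2)
Op 6: place BB@(1,1)
Op 7: place BR@(4,1)
Op 8: place BK@(2,3)
Per-piece attacks for B:
  BB@(1,1): attacks (2,2) (2,0) (0,2) (0,0) [ray(1,1) blocked at (2,2)]
  BK@(2,3): attacks (2,4) (2,2) (3,3) (1,3) (3,4) (3,2) (1,4) (1,2)
  BR@(4,1): attacks (4,2) (4,3) (4,4) (4,0) (3,1) (2,1) (1,1) [ray(0,1) blocked at (4,4); ray(-1,0) blocked at (1,1)]
  BN@(4,4): attacks (3,2) (2,3)
Union (19 distinct): (0,0) (0,2) (1,1) (1,2) (1,3) (1,4) (2,0) (2,1) (2,2) (2,3) (2,4) (3,1) (3,2) (3,3) (3,4) (4,0) (4,2) (4,3) (4,4)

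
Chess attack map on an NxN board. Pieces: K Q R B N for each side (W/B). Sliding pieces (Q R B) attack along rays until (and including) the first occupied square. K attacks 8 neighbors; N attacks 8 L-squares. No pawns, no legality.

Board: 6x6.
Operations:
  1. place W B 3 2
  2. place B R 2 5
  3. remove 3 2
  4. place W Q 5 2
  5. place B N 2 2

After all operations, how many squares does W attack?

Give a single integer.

Op 1: place WB@(3,2)
Op 2: place BR@(2,5)
Op 3: remove (3,2)
Op 4: place WQ@(5,2)
Op 5: place BN@(2,2)
Per-piece attacks for W:
  WQ@(5,2): attacks (5,3) (5,4) (5,5) (5,1) (5,0) (4,2) (3,2) (2,2) (4,3) (3,4) (2,5) (4,1) (3,0) [ray(-1,0) blocked at (2,2); ray(-1,1) blocked at (2,5)]
Union (13 distinct): (2,2) (2,5) (3,0) (3,2) (3,4) (4,1) (4,2) (4,3) (5,0) (5,1) (5,3) (5,4) (5,5)

Answer: 13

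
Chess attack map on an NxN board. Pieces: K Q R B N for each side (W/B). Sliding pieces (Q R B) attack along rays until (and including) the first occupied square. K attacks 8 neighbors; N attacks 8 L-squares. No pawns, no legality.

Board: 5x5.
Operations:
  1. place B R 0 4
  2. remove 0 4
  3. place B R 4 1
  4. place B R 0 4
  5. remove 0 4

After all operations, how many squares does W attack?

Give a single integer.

Answer: 0

Derivation:
Op 1: place BR@(0,4)
Op 2: remove (0,4)
Op 3: place BR@(4,1)
Op 4: place BR@(0,4)
Op 5: remove (0,4)
Per-piece attacks for W:
Union (0 distinct): (none)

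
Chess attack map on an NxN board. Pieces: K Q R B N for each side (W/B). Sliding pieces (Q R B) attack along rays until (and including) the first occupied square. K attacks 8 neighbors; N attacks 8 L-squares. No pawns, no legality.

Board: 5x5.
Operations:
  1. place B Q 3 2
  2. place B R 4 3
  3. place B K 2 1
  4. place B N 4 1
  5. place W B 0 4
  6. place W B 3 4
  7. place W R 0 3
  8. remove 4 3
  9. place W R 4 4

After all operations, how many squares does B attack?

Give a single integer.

Answer: 17

Derivation:
Op 1: place BQ@(3,2)
Op 2: place BR@(4,3)
Op 3: place BK@(2,1)
Op 4: place BN@(4,1)
Op 5: place WB@(0,4)
Op 6: place WB@(3,4)
Op 7: place WR@(0,3)
Op 8: remove (4,3)
Op 9: place WR@(4,4)
Per-piece attacks for B:
  BK@(2,1): attacks (2,2) (2,0) (3,1) (1,1) (3,2) (3,0) (1,2) (1,0)
  BQ@(3,2): attacks (3,3) (3,4) (3,1) (3,0) (4,2) (2,2) (1,2) (0,2) (4,3) (4,1) (2,3) (1,4) (2,1) [ray(0,1) blocked at (3,4); ray(1,-1) blocked at (4,1); ray(-1,-1) blocked at (2,1)]
  BN@(4,1): attacks (3,3) (2,2) (2,0)
Union (17 distinct): (0,2) (1,0) (1,1) (1,2) (1,4) (2,0) (2,1) (2,2) (2,3) (3,0) (3,1) (3,2) (3,3) (3,4) (4,1) (4,2) (4,3)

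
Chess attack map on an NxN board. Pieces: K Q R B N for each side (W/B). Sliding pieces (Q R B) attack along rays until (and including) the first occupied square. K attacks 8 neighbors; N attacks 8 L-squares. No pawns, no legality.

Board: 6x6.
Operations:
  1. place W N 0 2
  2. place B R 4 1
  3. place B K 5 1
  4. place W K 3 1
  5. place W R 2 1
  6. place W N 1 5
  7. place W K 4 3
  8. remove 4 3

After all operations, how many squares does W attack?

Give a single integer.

Op 1: place WN@(0,2)
Op 2: place BR@(4,1)
Op 3: place BK@(5,1)
Op 4: place WK@(3,1)
Op 5: place WR@(2,1)
Op 6: place WN@(1,5)
Op 7: place WK@(4,3)
Op 8: remove (4,3)
Per-piece attacks for W:
  WN@(0,2): attacks (1,4) (2,3) (1,0) (2,1)
  WN@(1,5): attacks (2,3) (3,4) (0,3)
  WR@(2,1): attacks (2,2) (2,3) (2,4) (2,5) (2,0) (3,1) (1,1) (0,1) [ray(1,0) blocked at (3,1)]
  WK@(3,1): attacks (3,2) (3,0) (4,1) (2,1) (4,2) (4,0) (2,2) (2,0)
Union (18 distinct): (0,1) (0,3) (1,0) (1,1) (1,4) (2,0) (2,1) (2,2) (2,3) (2,4) (2,5) (3,0) (3,1) (3,2) (3,4) (4,0) (4,1) (4,2)

Answer: 18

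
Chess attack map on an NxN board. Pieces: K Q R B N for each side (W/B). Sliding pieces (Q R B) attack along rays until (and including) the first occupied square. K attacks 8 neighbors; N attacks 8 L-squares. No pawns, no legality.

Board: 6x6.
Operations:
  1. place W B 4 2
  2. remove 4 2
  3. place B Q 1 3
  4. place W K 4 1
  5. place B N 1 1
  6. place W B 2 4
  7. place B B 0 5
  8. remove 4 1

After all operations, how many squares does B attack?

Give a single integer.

Answer: 19

Derivation:
Op 1: place WB@(4,2)
Op 2: remove (4,2)
Op 3: place BQ@(1,3)
Op 4: place WK@(4,1)
Op 5: place BN@(1,1)
Op 6: place WB@(2,4)
Op 7: place BB@(0,5)
Op 8: remove (4,1)
Per-piece attacks for B:
  BB@(0,5): attacks (1,4) (2,3) (3,2) (4,1) (5,0)
  BN@(1,1): attacks (2,3) (3,2) (0,3) (3,0)
  BQ@(1,3): attacks (1,4) (1,5) (1,2) (1,1) (2,3) (3,3) (4,3) (5,3) (0,3) (2,4) (2,2) (3,1) (4,0) (0,4) (0,2) [ray(0,-1) blocked at (1,1); ray(1,1) blocked at (2,4)]
Union (19 distinct): (0,2) (0,3) (0,4) (1,1) (1,2) (1,4) (1,5) (2,2) (2,3) (2,4) (3,0) (3,1) (3,2) (3,3) (4,0) (4,1) (4,3) (5,0) (5,3)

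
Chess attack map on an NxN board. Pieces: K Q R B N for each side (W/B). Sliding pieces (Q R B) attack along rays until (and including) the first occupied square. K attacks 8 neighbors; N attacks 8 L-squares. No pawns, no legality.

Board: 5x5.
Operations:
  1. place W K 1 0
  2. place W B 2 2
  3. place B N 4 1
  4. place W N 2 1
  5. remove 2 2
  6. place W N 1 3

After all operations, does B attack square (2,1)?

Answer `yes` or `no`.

Answer: no

Derivation:
Op 1: place WK@(1,0)
Op 2: place WB@(2,2)
Op 3: place BN@(4,1)
Op 4: place WN@(2,1)
Op 5: remove (2,2)
Op 6: place WN@(1,3)
Per-piece attacks for B:
  BN@(4,1): attacks (3,3) (2,2) (2,0)
B attacks (2,1): no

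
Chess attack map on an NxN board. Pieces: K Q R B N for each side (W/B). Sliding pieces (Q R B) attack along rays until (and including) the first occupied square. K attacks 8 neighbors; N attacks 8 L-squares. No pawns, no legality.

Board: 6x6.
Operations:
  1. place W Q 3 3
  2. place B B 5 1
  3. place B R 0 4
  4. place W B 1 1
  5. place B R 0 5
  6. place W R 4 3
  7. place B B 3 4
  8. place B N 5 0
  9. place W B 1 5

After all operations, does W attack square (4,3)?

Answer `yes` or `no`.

Op 1: place WQ@(3,3)
Op 2: place BB@(5,1)
Op 3: place BR@(0,4)
Op 4: place WB@(1,1)
Op 5: place BR@(0,5)
Op 6: place WR@(4,3)
Op 7: place BB@(3,4)
Op 8: place BN@(5,0)
Op 9: place WB@(1,5)
Per-piece attacks for W:
  WB@(1,1): attacks (2,2) (3,3) (2,0) (0,2) (0,0) [ray(1,1) blocked at (3,3)]
  WB@(1,5): attacks (2,4) (3,3) (0,4) [ray(1,-1) blocked at (3,3); ray(-1,-1) blocked at (0,4)]
  WQ@(3,3): attacks (3,4) (3,2) (3,1) (3,0) (4,3) (2,3) (1,3) (0,3) (4,4) (5,5) (4,2) (5,1) (2,4) (1,5) (2,2) (1,1) [ray(0,1) blocked at (3,4); ray(1,0) blocked at (4,3); ray(1,-1) blocked at (5,1); ray(-1,1) blocked at (1,5); ray(-1,-1) blocked at (1,1)]
  WR@(4,3): attacks (4,4) (4,5) (4,2) (4,1) (4,0) (5,3) (3,3) [ray(-1,0) blocked at (3,3)]
W attacks (4,3): yes

Answer: yes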